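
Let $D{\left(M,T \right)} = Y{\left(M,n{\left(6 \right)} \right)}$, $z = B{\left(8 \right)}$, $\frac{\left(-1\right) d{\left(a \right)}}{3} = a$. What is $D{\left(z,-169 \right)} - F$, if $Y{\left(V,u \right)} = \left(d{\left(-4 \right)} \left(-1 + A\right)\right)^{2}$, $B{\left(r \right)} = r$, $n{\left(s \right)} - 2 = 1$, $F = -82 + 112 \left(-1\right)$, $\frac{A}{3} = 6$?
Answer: $41810$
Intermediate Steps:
$d{\left(a \right)} = - 3 a$
$A = 18$ ($A = 3 \cdot 6 = 18$)
$F = -194$ ($F = -82 - 112 = -194$)
$n{\left(s \right)} = 3$ ($n{\left(s \right)} = 2 + 1 = 3$)
$z = 8$
$Y{\left(V,u \right)} = 41616$ ($Y{\left(V,u \right)} = \left(\left(-3\right) \left(-4\right) \left(-1 + 18\right)\right)^{2} = \left(12 \cdot 17\right)^{2} = 204^{2} = 41616$)
$D{\left(M,T \right)} = 41616$
$D{\left(z,-169 \right)} - F = 41616 - -194 = 41616 + 194 = 41810$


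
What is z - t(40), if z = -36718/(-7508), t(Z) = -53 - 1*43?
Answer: 378743/3754 ≈ 100.89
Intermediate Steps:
t(Z) = -96 (t(Z) = -53 - 43 = -96)
z = 18359/3754 (z = -36718*(-1/7508) = 18359/3754 ≈ 4.8905)
z - t(40) = 18359/3754 - 1*(-96) = 18359/3754 + 96 = 378743/3754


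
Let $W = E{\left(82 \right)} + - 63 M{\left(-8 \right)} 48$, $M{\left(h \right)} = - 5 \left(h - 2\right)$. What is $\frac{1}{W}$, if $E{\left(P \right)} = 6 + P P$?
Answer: $- \frac{1}{144470} \approx -6.9219 \cdot 10^{-6}$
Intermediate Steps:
$E{\left(P \right)} = 6 + P^{2}$
$M{\left(h \right)} = 10 - 5 h$ ($M{\left(h \right)} = - 5 \left(-2 + h\right) = 10 - 5 h$)
$W = -144470$ ($W = \left(6 + 82^{2}\right) + - 63 \left(10 - -40\right) 48 = \left(6 + 6724\right) + - 63 \left(10 + 40\right) 48 = 6730 + \left(-63\right) 50 \cdot 48 = 6730 - 151200 = -144470$)
$\frac{1}{W} = \frac{1}{-144470} = - \frac{1}{144470}$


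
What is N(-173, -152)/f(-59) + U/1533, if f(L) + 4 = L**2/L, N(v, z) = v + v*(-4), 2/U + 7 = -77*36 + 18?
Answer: -34868671/4232613 ≈ -8.2381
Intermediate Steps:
U = -2/2761 (U = 2/(-7 + (-77*36 + 18)) = 2/(-7 + (-2772 + 18)) = 2/(-7 - 2754) = 2/(-2761) = 2*(-1/2761) = -2/2761 ≈ -0.00072438)
N(v, z) = -3*v (N(v, z) = v - 4*v = -3*v)
f(L) = -4 + L (f(L) = -4 + L**2/L = -4 + L)
N(-173, -152)/f(-59) + U/1533 = (-3*(-173))/(-4 - 59) - 2/2761/1533 = 519/(-63) - 2/2761*1/1533 = 519*(-1/63) - 2/4232613 = -173/21 - 2/4232613 = -34868671/4232613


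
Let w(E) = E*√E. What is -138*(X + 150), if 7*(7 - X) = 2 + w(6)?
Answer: -151386/7 + 828*√6/7 ≈ -21337.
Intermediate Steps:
w(E) = E^(3/2)
X = 47/7 - 6*√6/7 (X = 7 - (2 + 6^(3/2))/7 = 7 - (2 + 6*√6)/7 = 7 + (-2/7 - 6*√6/7) = 47/7 - 6*√6/7 ≈ 4.6147)
-138*(X + 150) = -138*((47/7 - 6*√6/7) + 150) = -138*(1097/7 - 6*√6/7) = -151386/7 + 828*√6/7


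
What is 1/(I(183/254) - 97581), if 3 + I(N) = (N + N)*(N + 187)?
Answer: -32258/3139139049 ≈ -1.0276e-5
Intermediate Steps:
I(N) = -3 + 2*N*(187 + N) (I(N) = -3 + (N + N)*(N + 187) = -3 + (2*N)*(187 + N) = -3 + 2*N*(187 + N))
1/(I(183/254) - 97581) = 1/((-3 + 2*(183/254)² + 374*(183/254)) - 97581) = 1/((-3 + 2*(33489/64516) + 34221/127) - 97581) = 1/((-3 + 33489/32258 + 34221/127) - 97581) = 1/(8628849/32258 - 97581) = 1/(-3139139049/32258) = -32258/3139139049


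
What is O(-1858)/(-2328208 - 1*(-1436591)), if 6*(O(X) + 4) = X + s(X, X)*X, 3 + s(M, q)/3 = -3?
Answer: -15781/2674851 ≈ -0.0058998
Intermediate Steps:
s(M, q) = -18 (s(M, q) = -9 + 3*(-3) = -9 - 9 = -18)
O(X) = -4 - 17*X/6 (O(X) = -4 + (X - 18*X)/6 = -4 + (-17*X)/6 = -4 - 17*X/6)
O(-1858)/(-2328208 - 1*(-1436591)) = (-4 - 17/6*(-1858))/(-2328208 - 1*(-1436591)) = (-4 + 15793/3)/(-2328208 + 1436591) = (15781/3)/(-891617) = (15781/3)*(-1/891617) = -15781/2674851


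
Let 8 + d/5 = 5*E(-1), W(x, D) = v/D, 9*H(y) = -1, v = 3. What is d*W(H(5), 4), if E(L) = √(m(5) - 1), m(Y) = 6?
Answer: -30 + 75*√5/4 ≈ 11.926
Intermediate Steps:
H(y) = -⅑ (H(y) = (⅑)*(-1) = -⅑)
W(x, D) = 3/D
E(L) = √5 (E(L) = √(6 - 1) = √5)
d = -40 + 25*√5 (d = -40 + 5*(5*√5) = -40 + 25*√5 ≈ 15.902)
d*W(H(5), 4) = (-40 + 25*√5)*(3/4) = (-40 + 25*√5)*(3*(¼)) = (-40 + 25*√5)*(¾) = -30 + 75*√5/4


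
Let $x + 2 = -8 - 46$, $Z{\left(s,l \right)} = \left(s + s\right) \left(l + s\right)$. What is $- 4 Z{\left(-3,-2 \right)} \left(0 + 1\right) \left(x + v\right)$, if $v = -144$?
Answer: $24000$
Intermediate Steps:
$Z{\left(s,l \right)} = 2 s \left(l + s\right)$
$x = -56$ ($x = -2 - 54 = -56$)
$- 4 Z{\left(-3,-2 \right)} \left(0 + 1\right) \left(x + v\right) = - 4 \cdot 2 \left(-3\right) \left(-2 - 3\right) \left(0 + 1\right) \left(-56 - 144\right) = - 4 \cdot 2 \left(-3\right) \left(-5\right) 1 \left(-200\right) = - 4 \cdot 30 \cdot 1 \left(-200\right) = \left(-4\right) 30 \left(-200\right) = \left(-120\right) \left(-200\right) = 24000$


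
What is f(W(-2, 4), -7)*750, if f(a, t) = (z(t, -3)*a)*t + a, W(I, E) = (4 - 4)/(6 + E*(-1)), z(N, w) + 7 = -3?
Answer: 0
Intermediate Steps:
z(N, w) = -10 (z(N, w) = -7 - 3 = -10)
W(I, E) = 0 (W(I, E) = 0/(6 - E) = 0)
f(a, t) = a - 10*a*t (f(a, t) = (-10*a)*t + a = -10*a*t + a = a - 10*a*t)
f(W(-2, 4), -7)*750 = (0*(1 - 10*(-7)))*750 = (0*(1 + 70))*750 = (0*71)*750 = 0*750 = 0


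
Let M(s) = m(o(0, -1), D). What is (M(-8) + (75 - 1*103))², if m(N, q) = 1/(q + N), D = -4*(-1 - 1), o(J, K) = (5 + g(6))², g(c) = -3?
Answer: 112225/144 ≈ 779.34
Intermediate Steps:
o(J, K) = 4 (o(J, K) = (5 - 3)² = 2² = 4)
D = 8 (D = -4*(-2) = 8)
m(N, q) = 1/(N + q)
M(s) = 1/12 (M(s) = 1/(4 + 8) = 1/12)
(M(-8) + (75 - 1*103))² = (1/12 + (75 - 1*103))² = (1/12 + (75 - 103))² = (1/12 - 28)² = (-335/12)² = 112225/144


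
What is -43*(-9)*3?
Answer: 1161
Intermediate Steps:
-43*(-9)*3 = 387*3 = 1161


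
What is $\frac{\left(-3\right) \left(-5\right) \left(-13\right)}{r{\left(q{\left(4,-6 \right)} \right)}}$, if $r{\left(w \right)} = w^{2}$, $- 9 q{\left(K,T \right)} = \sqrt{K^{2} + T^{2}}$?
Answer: $- \frac{1215}{4} \approx -303.75$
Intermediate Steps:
$q{\left(K,T \right)} = - \frac{\sqrt{K^{2} + T^{2}}}{9}$
$\frac{\left(-3\right) \left(-5\right) \left(-13\right)}{r{\left(q{\left(4,-6 \right)} \right)}} = \frac{\left(-3\right) \left(-5\right) \left(-13\right)}{\left(- \frac{\sqrt{4^{2} + \left(-6\right)^{2}}}{9}\right)^{2}} = \frac{15 \left(-13\right)}{\left(- \frac{\sqrt{16 + 36}}{9}\right)^{2}} = - \frac{195}{\left(- \frac{\sqrt{52}}{9}\right)^{2}} = - \frac{195}{\left(- \frac{2 \sqrt{13}}{9}\right)^{2}} = - \frac{195}{\frac{52}{81}} = \left(-195\right) \frac{81}{52} = - \frac{1215}{4}$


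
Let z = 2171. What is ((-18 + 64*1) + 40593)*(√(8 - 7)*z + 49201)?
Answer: 2087706708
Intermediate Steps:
((-18 + 64*1) + 40593)*(√(8 - 7)*z + 49201) = ((-18 + 64*1) + 40593)*(√(8 - 7)*2171 + 49201) = ((-18 + 64) + 40593)*(√1*2171 + 49201) = (46 + 40593)*(1*2171 + 49201) = 40639*(2171 + 49201) = 40639*51372 = 2087706708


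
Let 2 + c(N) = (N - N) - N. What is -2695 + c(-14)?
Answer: -2683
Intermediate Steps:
c(N) = -2 - N (c(N) = -2 + ((N - N) - N) = -2 + (0 - N) = -2 - N)
-2695 + c(-14) = -2695 + (-2 - 1*(-14)) = -2695 + (-2 + 14) = -2695 + 12 = -2683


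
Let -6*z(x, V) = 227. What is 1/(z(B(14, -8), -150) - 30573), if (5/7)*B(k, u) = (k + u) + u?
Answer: -6/183665 ≈ -3.2668e-5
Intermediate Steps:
B(k, u) = 7*k/5 + 14*u/5 (B(k, u) = 7*((k + u) + u)/5 = 7*(k + 2*u)/5 = 7*k/5 + 14*u/5)
z(x, V) = -227/6 (z(x, V) = -⅙*227 = -227/6)
1/(z(B(14, -8), -150) - 30573) = 1/(-227/6 - 30573) = 1/(-183665/6) = -6/183665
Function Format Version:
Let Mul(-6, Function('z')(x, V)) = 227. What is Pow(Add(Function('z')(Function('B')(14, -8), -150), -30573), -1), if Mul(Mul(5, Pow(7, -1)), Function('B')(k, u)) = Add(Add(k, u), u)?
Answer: Rational(-6, 183665) ≈ -3.2668e-5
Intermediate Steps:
Function('B')(k, u) = Add(Mul(Rational(7, 5), k), Mul(Rational(14, 5), u)) (Function('B')(k, u) = Mul(Rational(7, 5), Add(Add(k, u), u)) = Mul(Rational(7, 5), Add(k, Mul(2, u))) = Add(Mul(Rational(7, 5), k), Mul(Rational(14, 5), u)))
Function('z')(x, V) = Rational(-227, 6) (Function('z')(x, V) = Mul(Rational(-1, 6), 227) = Rational(-227, 6))
Pow(Add(Function('z')(Function('B')(14, -8), -150), -30573), -1) = Pow(Add(Rational(-227, 6), -30573), -1) = Pow(Rational(-183665, 6), -1) = Rational(-6, 183665)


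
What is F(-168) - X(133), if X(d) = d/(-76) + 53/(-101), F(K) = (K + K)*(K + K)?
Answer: 45610903/404 ≈ 1.1290e+5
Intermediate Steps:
F(K) = 4*K**2 (F(K) = (2*K)*(2*K) = 4*K**2)
X(d) = -53/101 - d/76 (X(d) = d*(-1/76) + 53*(-1/101) = -d/76 - 53/101 = -53/101 - d/76)
F(-168) - X(133) = 4*(-168)**2 - (-53/101 - 1/76*133) = 4*28224 - (-53/101 - 7/4) = 112896 - 1*(-919/404) = 112896 + 919/404 = 45610903/404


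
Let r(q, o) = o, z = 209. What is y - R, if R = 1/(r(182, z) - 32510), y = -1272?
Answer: -41086871/32301 ≈ -1272.0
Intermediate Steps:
R = -1/32301 (R = 1/(209 - 32510) = 1/(-32301) = -1/32301 ≈ -3.0959e-5)
y - R = -1272 - 1*(-1/32301) = -1272 + 1/32301 = -41086871/32301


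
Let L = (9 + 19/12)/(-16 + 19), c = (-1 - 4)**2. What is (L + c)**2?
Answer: 1054729/1296 ≈ 813.83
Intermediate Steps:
c = 25 (c = (-5)**2 = 25)
L = 127/36 (L = (9 + 19*(1/12))/3 = (9 + 19/12)*(1/3) = (127/12)*(1/3) = 127/36 ≈ 3.5278)
(L + c)**2 = (127/36 + 25)**2 = (1027/36)**2 = 1054729/1296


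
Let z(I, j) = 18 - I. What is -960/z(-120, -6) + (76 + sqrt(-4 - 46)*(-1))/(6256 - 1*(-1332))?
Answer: -303083/43631 - 5*I*sqrt(2)/7588 ≈ -6.9465 - 0.00093187*I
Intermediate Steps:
-960/z(-120, -6) + (76 + sqrt(-4 - 46)*(-1))/(6256 - 1*(-1332)) = -960/(18 - 1*(-120)) + (76 + sqrt(-4 - 46)*(-1))/(6256 - 1*(-1332)) = -960/(18 + 120) + (76 + sqrt(-50)*(-1))/(6256 + 1332) = -960/138 + (76 + (5*I*sqrt(2))*(-1))/7588 = -960*1/138 + (76 - 5*I*sqrt(2))*(1/7588) = -160/23 + (19/1897 - 5*I*sqrt(2)/7588) = -303083/43631 - 5*I*sqrt(2)/7588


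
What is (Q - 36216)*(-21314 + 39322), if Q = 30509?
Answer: -102771656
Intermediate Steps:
(Q - 36216)*(-21314 + 39322) = (30509 - 36216)*(-21314 + 39322) = -5707*18008 = -102771656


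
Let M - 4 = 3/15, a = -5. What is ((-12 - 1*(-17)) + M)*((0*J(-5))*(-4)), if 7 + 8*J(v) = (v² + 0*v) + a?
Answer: 0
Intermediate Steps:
M = 21/5 (M = 4 + 3/15 = 4 + 3*(1/15) = 4 + ⅕ = 21/5 ≈ 4.2000)
J(v) = -3/2 + v²/8 (J(v) = -7/8 + ((v² + 0*v) - 5)/8 = -7/8 + ((v² + 0) - 5)/8 = -7/8 + (v² - 5)/8 = -7/8 + (-5 + v²)/8 = -7/8 + (-5/8 + v²/8) = -3/2 + v²/8)
((-12 - 1*(-17)) + M)*((0*J(-5))*(-4)) = ((-12 - 1*(-17)) + 21/5)*((0*(-3/2 + (⅛)*(-5)²))*(-4)) = ((-12 + 17) + 21/5)*((0*(-3/2 + (⅛)*25))*(-4)) = (5 + 21/5)*((0*(-3/2 + 25/8))*(-4)) = 46*((0*(13/8))*(-4))/5 = 46*(0*(-4))/5 = (46/5)*0 = 0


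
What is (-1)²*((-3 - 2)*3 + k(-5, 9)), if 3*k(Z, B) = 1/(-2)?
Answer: -91/6 ≈ -15.167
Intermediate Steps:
k(Z, B) = -⅙ (k(Z, B) = (⅓)/(-2) = (⅓)*(-½) = -⅙)
(-1)²*((-3 - 2)*3 + k(-5, 9)) = (-1)²*((-3 - 2)*3 - ⅙) = 1*(-5*3 - ⅙) = 1*(-15 - ⅙) = 1*(-91/6) = -91/6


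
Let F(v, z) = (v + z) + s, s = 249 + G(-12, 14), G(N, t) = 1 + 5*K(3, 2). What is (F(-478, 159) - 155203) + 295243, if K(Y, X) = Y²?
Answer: 140016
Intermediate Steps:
G(N, t) = 46 (G(N, t) = 1 + 5*3² = 1 + 5*9 = 1 + 45 = 46)
s = 295 (s = 249 + 46 = 295)
F(v, z) = 295 + v + z (F(v, z) = (v + z) + 295 = 295 + v + z)
(F(-478, 159) - 155203) + 295243 = ((295 - 478 + 159) - 155203) + 295243 = (-24 - 155203) + 295243 = -155227 + 295243 = 140016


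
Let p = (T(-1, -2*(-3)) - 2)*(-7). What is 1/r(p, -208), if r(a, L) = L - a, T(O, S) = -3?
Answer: -1/243 ≈ -0.0041152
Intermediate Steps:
p = 35 (p = (-3 - 2)*(-7) = -5*(-7) = 35)
1/r(p, -208) = 1/(-208 - 1*35) = 1/(-208 - 35) = 1/(-243) = -1/243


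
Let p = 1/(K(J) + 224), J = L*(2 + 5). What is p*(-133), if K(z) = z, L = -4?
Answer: -19/28 ≈ -0.67857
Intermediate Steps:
J = -28 (J = -4*(2 + 5) = -4*7 = -28)
p = 1/196 (p = 1/(-28 + 224) = 1/196 ≈ 0.0051020)
p*(-133) = (1/196)*(-133) = -19/28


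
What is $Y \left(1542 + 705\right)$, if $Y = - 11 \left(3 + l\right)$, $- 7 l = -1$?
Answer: $-77682$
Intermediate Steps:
$l = \frac{1}{7}$ ($l = \left(- \frac{1}{7}\right) \left(-1\right) = \frac{1}{7} \approx 0.14286$)
$Y = - \frac{242}{7}$ ($Y = - 11 \left(3 + \frac{1}{7}\right) = \left(-11\right) \frac{22}{7} = - \frac{242}{7} \approx -34.571$)
$Y \left(1542 + 705\right) = - \frac{242 \left(1542 + 705\right)}{7} = \left(- \frac{242}{7}\right) 2247 = -77682$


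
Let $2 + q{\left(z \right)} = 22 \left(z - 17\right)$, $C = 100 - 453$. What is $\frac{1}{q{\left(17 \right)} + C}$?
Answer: $- \frac{1}{355} \approx -0.0028169$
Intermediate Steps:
$C = -353$ ($C = 100 - 453 = -353$)
$q{\left(z \right)} = -376 + 22 z$ ($q{\left(z \right)} = -2 + 22 \left(z - 17\right) = -2 + 22 \left(-17 + z\right) = -2 + \left(-374 + 22 z\right) = -376 + 22 z$)
$\frac{1}{q{\left(17 \right)} + C} = \frac{1}{\left(-376 + 22 \cdot 17\right) - 353} = \frac{1}{\left(-376 + 374\right) - 353} = \frac{1}{-2 - 353} = \frac{1}{-355} = - \frac{1}{355}$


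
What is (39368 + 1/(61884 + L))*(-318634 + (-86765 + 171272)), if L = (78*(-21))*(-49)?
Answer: -1310175565059583/142146 ≈ -9.2171e+9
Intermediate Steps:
L = 80262 (L = -1638*(-49) = 80262)
(39368 + 1/(61884 + L))*(-318634 + (-86765 + 171272)) = (39368 + 1/(61884 + 80262))*(-318634 + (-86765 + 171272)) = (39368 + 1/142146)*(-318634 + 84507) = (39368 + 1/142146)*(-234127) = (5596003729/142146)*(-234127) = -1310175565059583/142146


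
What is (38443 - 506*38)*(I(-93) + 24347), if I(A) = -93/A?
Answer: 467846820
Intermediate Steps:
(38443 - 506*38)*(I(-93) + 24347) = (38443 - 506*38)*(-93/(-93) + 24347) = (38443 - 19228)*(-93*(-1/93) + 24347) = 19215*(1 + 24347) = 19215*24348 = 467846820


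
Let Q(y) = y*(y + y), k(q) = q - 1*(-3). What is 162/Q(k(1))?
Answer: 81/16 ≈ 5.0625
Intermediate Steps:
k(q) = 3 + q (k(q) = q + 3 = 3 + q)
Q(y) = 2*y² (Q(y) = y*(2*y) = 2*y²)
162/Q(k(1)) = 162/((2*(3 + 1)²)) = 162/((2*4²)) = 162/((2*16)) = 162/32 = 162*(1/32) = 81/16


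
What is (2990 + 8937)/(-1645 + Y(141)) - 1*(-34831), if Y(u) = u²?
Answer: 635190043/18236 ≈ 34832.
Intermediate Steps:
(2990 + 8937)/(-1645 + Y(141)) - 1*(-34831) = (2990 + 8937)/(-1645 + 141²) - 1*(-34831) = 11927/(-1645 + 19881) + 34831 = 11927/18236 + 34831 = 635190043/18236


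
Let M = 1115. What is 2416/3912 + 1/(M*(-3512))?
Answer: 1182595271/1914865320 ≈ 0.61759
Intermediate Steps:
2416/3912 + 1/(M*(-3512)) = 2416/3912 + 1/(1115*(-3512)) = 2416*(1/3912) + (1/1115)*(-1/3512) = 302/489 - 1/3915880 = 1182595271/1914865320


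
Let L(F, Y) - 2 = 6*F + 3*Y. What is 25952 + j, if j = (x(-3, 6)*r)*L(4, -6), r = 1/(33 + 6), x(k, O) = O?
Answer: 337392/13 ≈ 25953.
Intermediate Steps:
L(F, Y) = 2 + 3*Y + 6*F (L(F, Y) = 2 + (6*F + 3*Y) = 2 + (3*Y + 6*F) = 2 + 3*Y + 6*F)
r = 1/39 ≈ 0.025641
j = 16/13 (j = (6*(1/39))*(2 + 3*(-6) + 6*4) = 2*(2 - 18 + 24)/13 = (2/13)*8 = 16/13 ≈ 1.2308)
25952 + j = 25952 + 16/13 = 337392/13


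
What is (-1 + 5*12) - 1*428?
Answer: -369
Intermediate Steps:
(-1 + 5*12) - 1*428 = (-1 + 60) - 428 = 59 - 428 = -369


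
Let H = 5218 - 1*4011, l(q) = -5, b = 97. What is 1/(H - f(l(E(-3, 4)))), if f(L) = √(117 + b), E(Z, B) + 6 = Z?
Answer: 1207/1456635 + √214/1456635 ≈ 0.00083867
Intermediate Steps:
E(Z, B) = -6 + Z
f(L) = √214 (f(L) = √(117 + 97) = √214)
H = 1207 (H = 5218 - 4011 = 1207)
1/(H - f(l(E(-3, 4)))) = 1/(1207 - √214)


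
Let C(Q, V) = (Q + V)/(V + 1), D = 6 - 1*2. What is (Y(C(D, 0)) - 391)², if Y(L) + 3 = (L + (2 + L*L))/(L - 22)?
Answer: 12652249/81 ≈ 1.5620e+5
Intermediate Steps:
D = 4 (D = 6 - 2 = 4)
C(Q, V) = (Q + V)/(1 + V)
Y(L) = -3 + (2 + L + L²)/(-22 + L) (Y(L) = -3 + (L + (2 + L*L))/(L - 22) = -3 + (L + (2 + L²))/(-22 + L) = -3 + (2 + L + L²)/(-22 + L))
(Y(C(D, 0)) - 391)² = ((68 + ((4 + 0)/(1 + 0))² - 2*(4 + 0)/(1 + 0))/(-22 + (4 + 0)/(1 + 0)) - 391)² = ((68 + (4/1)² - 2*4/1)/(-22 + 4/1) - 391)² = ((68 + (1*4)² - 2*4)/(-22 + 1*4) - 391)² = ((68 + 4² - 2*4)/(-22 + 4) - 391)² = ((68 + 16 - 8)/(-18) - 391)² = (-1/18*76 - 391)² = (-38/9 - 391)² = (-3557/9)² = 12652249/81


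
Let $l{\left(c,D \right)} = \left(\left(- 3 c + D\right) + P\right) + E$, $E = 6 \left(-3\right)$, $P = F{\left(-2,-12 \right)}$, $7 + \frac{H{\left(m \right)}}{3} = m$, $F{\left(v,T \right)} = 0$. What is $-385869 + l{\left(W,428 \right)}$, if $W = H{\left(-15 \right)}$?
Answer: $-385261$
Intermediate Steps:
$H{\left(m \right)} = -21 + 3 m$
$W = -66$ ($W = -21 + 3 \left(-15\right) = -21 - 45 = -66$)
$P = 0$
$E = -18$
$l{\left(c,D \right)} = -18 + D - 3 c$ ($l{\left(c,D \right)} = \left(\left(- 3 c + D\right) + 0\right) - 18 = \left(\left(D - 3 c\right) + 0\right) - 18 = \left(D - 3 c\right) - 18 = -18 + D - 3 c$)
$-385869 + l{\left(W,428 \right)} = -385869 - -608 = -385869 + \left(-18 + 428 + 198\right) = -385869 + 608 = -385261$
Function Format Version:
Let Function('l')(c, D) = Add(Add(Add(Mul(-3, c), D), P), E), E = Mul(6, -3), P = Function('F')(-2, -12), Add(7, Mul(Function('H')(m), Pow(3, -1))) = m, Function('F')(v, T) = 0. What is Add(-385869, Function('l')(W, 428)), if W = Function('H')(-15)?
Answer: -385261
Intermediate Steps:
Function('H')(m) = Add(-21, Mul(3, m))
W = -66 (W = Add(-21, Mul(3, -15)) = Add(-21, -45) = -66)
P = 0
E = -18
Function('l')(c, D) = Add(-18, D, Mul(-3, c)) (Function('l')(c, D) = Add(Add(Add(Mul(-3, c), D), 0), -18) = Add(Add(Add(D, Mul(-3, c)), 0), -18) = Add(Add(D, Mul(-3, c)), -18) = Add(-18, D, Mul(-3, c)))
Add(-385869, Function('l')(W, 428)) = Add(-385869, Add(-18, 428, Mul(-3, -66))) = Add(-385869, Add(-18, 428, 198)) = Add(-385869, 608) = -385261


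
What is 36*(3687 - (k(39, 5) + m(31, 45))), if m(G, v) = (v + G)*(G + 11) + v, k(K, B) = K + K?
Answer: 13392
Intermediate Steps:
k(K, B) = 2*K
m(G, v) = v + (11 + G)*(G + v) (m(G, v) = (G + v)*(11 + G) + v = (11 + G)*(G + v) + v = v + (11 + G)*(G + v))
36*(3687 - (k(39, 5) + m(31, 45))) = 36*(3687 - (2*39 + (31² + 11*31 + 12*45 + 31*45))) = 36*(3687 - (78 + (961 + 341 + 540 + 1395))) = 36*(3687 - (78 + 3237)) = 36*(3687 - 1*3315) = 36*(3687 - 3315) = 36*372 = 13392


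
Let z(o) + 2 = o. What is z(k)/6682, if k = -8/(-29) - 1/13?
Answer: -679/2519114 ≈ -0.00026954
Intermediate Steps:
k = 75/377 (k = -8*(-1/29) - 1*1/13 = 8/29 - 1/13 = 75/377 ≈ 0.19894)
z(o) = -2 + o
z(k)/6682 = (-2 + 75/377)/6682 = -679/377*1/6682 = -679/2519114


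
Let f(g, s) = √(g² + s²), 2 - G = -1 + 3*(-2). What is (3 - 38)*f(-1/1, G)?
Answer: -35*√82 ≈ -316.94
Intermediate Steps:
G = 9 (G = 2 - (-1 + 3*(-2)) = 2 - (-1 - 6) = 2 - 1*(-7) = 2 + 7 = 9)
(3 - 38)*f(-1/1, G) = (3 - 38)*√((-1/1)² + 9²) = -35*√((-1*1)² + 81) = -35*√((-1)² + 81) = -35*√(1 + 81) = -35*√82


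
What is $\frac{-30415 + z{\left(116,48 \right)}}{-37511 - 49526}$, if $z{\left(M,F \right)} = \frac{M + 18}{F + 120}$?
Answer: $\frac{2554793}{7311108} \approx 0.34944$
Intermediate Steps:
$z{\left(M,F \right)} = \frac{18 + M}{120 + F}$
$\frac{-30415 + z{\left(116,48 \right)}}{-37511 - 49526} = \frac{-30415 + \frac{18 + 116}{120 + 48}}{-37511 - 49526} = \frac{-30415 + \frac{1}{168} \cdot 134}{-87037} = \left(-30415 + \frac{1}{168} \cdot 134\right) \left(- \frac{1}{87037}\right) = \left(-30415 + \frac{67}{84}\right) \left(- \frac{1}{87037}\right) = \left(- \frac{2554793}{84}\right) \left(- \frac{1}{87037}\right) = \frac{2554793}{7311108}$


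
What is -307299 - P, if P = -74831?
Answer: -232468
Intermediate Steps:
-307299 - P = -307299 - 1*(-74831) = -307299 + 74831 = -232468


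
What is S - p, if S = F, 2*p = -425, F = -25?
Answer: 375/2 ≈ 187.50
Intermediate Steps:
p = -425/2 (p = (1/2)*(-425) = -425/2 ≈ -212.50)
S = -25
S - p = -25 - 1*(-425/2) = -25 + 425/2 = 375/2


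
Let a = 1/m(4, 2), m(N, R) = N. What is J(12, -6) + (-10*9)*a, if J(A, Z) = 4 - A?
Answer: -61/2 ≈ -30.500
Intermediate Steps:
a = 1/4 ≈ 0.25000
J(12, -6) + (-10*9)*a = (4 - 1*12) - 10*9*(1/4) = (4 - 12) - 90*1/4 = -8 - 45/2 = -61/2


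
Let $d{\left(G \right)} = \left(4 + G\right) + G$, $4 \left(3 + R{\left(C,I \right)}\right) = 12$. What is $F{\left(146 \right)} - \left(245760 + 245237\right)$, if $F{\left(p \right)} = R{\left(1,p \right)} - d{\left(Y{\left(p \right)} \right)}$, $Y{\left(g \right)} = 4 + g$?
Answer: $-491301$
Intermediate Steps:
$R{\left(C,I \right)} = 0$ ($R{\left(C,I \right)} = -3 + \frac{1}{4} \cdot 12 = -3 + 3 = 0$)
$d{\left(G \right)} = 4 + 2 G$
$F{\left(p \right)} = -12 - 2 p$ ($F{\left(p \right)} = 0 - \left(4 + 2 \left(4 + p\right)\right) = 0 - \left(4 + \left(8 + 2 p\right)\right) = 0 - \left(12 + 2 p\right) = -12 - 2 p$)
$F{\left(146 \right)} - \left(245760 + 245237\right) = \left(-12 - 292\right) - \left(245760 + 245237\right) = \left(-12 - 292\right) - 490997 = -304 - 490997 = -491301$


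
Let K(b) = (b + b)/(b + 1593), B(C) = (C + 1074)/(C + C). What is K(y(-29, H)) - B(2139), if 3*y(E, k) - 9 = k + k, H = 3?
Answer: -848599/1139374 ≈ -0.74479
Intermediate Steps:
y(E, k) = 3 + 2*k/3 (y(E, k) = 3 + (k + k)/3 = 3 + (2*k)/3 = 3 + 2*k/3)
B(C) = (1074 + C)/(2*C) (B(C) = (1074 + C)/((2*C)) = (1074 + C)*(1/(2*C)) = (1074 + C)/(2*C))
K(b) = 2*b/(1593 + b) (K(b) = (2*b)/(1593 + b) = 2*b/(1593 + b))
K(y(-29, H)) - B(2139) = 2*(3 + (2/3)*3)/(1593 + (3 + (2/3)*3)) - (1074 + 2139)/(2*2139) = 2*(3 + 2)/(1593 + (3 + 2)) - 3213/(2*2139) = 2*5/(1593 + 5) - 1*1071/1426 = 2*5/1598 - 1071/1426 = 2*5*(1/1598) - 1071/1426 = 5/799 - 1071/1426 = -848599/1139374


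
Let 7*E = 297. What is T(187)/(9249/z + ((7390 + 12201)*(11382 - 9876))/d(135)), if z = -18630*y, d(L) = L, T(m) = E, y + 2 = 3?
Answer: 1844370/9500281231 ≈ 0.00019414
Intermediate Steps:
y = 1 (y = -2 + 3 = 1)
E = 297/7 (E = (⅐)*297 = 297/7 ≈ 42.429)
T(m) = 297/7
z = -18630 (z = -18630*1 = -18630)
T(187)/(9249/z + ((7390 + 12201)*(11382 - 9876))/d(135)) = 297/(7*(9249/(-18630) + ((7390 + 12201)*(11382 - 9876))/135)) = 297/(7*(9249*(-1/18630) + (19591*1506)*(1/135))) = 297/(7*(-3083/6210 + 29504046*(1/135))) = 297/(7*(-3083/6210 + 9834682/45)) = 297/(7*(1357183033/6210)) = (297/7)*(6210/1357183033) = 1844370/9500281231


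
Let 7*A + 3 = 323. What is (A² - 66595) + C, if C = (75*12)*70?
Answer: -73755/49 ≈ -1505.2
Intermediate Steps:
A = 320/7 (A = -3/7 + (⅐)*323 = -3/7 + 323/7 = 320/7 ≈ 45.714)
C = 63000 (C = 900*70 = 63000)
(A² - 66595) + C = ((320/7)² - 66595) + 63000 = (102400/49 - 66595) + 63000 = -3160755/49 + 63000 = -73755/49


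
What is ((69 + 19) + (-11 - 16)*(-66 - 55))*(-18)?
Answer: -60390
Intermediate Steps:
((69 + 19) + (-11 - 16)*(-66 - 55))*(-18) = (88 - 27*(-121))*(-18) = (88 + 3267)*(-18) = 3355*(-18) = -60390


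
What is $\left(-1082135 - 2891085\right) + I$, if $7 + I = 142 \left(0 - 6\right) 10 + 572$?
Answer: $-3981175$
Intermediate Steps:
$I = -7955$ ($I = -7 + \left(142 \left(0 - 6\right) 10 + 572\right) = -7 + \left(142 \left(\left(-6\right) 10\right) + 572\right) = -7 + \left(142 \left(-60\right) + 572\right) = -7 + \left(-8520 + 572\right) = -7 - 7948 = -7955$)
$\left(-1082135 - 2891085\right) + I = \left(-1082135 - 2891085\right) - 7955 = -3973220 - 7955 = -3981175$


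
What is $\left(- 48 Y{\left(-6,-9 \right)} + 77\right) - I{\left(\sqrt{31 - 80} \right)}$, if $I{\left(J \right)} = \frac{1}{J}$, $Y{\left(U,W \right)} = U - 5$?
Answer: $605 + \frac{i}{7} \approx 605.0 + 0.14286 i$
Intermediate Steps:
$Y{\left(U,W \right)} = -5 + U$
$\left(- 48 Y{\left(-6,-9 \right)} + 77\right) - I{\left(\sqrt{31 - 80} \right)} = \left(- 48 \left(-5 - 6\right) + 77\right) - \frac{1}{\sqrt{31 - 80}} = \left(\left(-48\right) \left(-11\right) + 77\right) - \frac{1}{\sqrt{-49}} = \left(528 + 77\right) - \frac{1}{7 i} = 605 - - \frac{i}{7} = 605 + \frac{i}{7}$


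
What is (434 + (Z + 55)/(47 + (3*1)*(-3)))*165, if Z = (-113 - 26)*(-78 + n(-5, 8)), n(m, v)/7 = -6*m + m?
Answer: 252780/19 ≈ 13304.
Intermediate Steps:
n(m, v) = -35*m (n(m, v) = 7*(-6*m + m) = 7*(-5*m) = -35*m)
Z = -13483 (Z = (-113 - 26)*(-78 - 35*(-5)) = -139*(-78 + 175) = -139*97 = -13483)
(434 + (Z + 55)/(47 + (3*1)*(-3)))*165 = (434 + (-13483 + 55)/(47 + (3*1)*(-3)))*165 = (434 - 13428/(47 + 3*(-3)))*165 = (434 - 13428/(47 - 9))*165 = (434 - 13428/38)*165 = (434 - 13428*1/38)*165 = (434 - 6714/19)*165 = (1532/19)*165 = 252780/19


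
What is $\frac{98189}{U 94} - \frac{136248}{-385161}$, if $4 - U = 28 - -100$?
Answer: $- \frac{1725260321}{213782696} \approx -8.0702$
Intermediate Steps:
$U = -124$ ($U = 4 - \left(28 - -100\right) = 4 - \left(28 + 100\right) = 4 - 128 = -124$)
$\frac{98189}{U 94} - \frac{136248}{-385161} = \frac{98189}{\left(-124\right) 94} - \frac{136248}{-385161} = \frac{98189}{-11656} - - \frac{6488}{18341} = 98189 \left(- \frac{1}{11656}\right) + \frac{6488}{18341} = - \frac{98189}{11656} + \frac{6488}{18341} = - \frac{1725260321}{213782696}$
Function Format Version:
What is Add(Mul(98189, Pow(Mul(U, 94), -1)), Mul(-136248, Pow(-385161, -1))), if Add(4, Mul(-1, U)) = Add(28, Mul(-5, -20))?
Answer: Rational(-1725260321, 213782696) ≈ -8.0702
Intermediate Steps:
U = -124 (U = Add(4, Mul(-1, Add(28, Mul(-5, -20)))) = Add(4, Mul(-1, Add(28, 100))) = Add(4, Mul(-1, 128)) = Add(4, -128) = -124)
Add(Mul(98189, Pow(Mul(U, 94), -1)), Mul(-136248, Pow(-385161, -1))) = Add(Mul(98189, Pow(Mul(-124, 94), -1)), Mul(-136248, Pow(-385161, -1))) = Add(Mul(98189, Pow(-11656, -1)), Mul(-136248, Rational(-1, 385161))) = Add(Mul(98189, Rational(-1, 11656)), Rational(6488, 18341)) = Add(Rational(-98189, 11656), Rational(6488, 18341)) = Rational(-1725260321, 213782696)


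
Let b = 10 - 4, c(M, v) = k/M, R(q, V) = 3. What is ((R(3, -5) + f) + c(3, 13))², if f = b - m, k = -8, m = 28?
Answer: 4225/9 ≈ 469.44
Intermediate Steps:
c(M, v) = -8/M
b = 6
f = -22 (f = 6 - 1*28 = 6 - 28 = -22)
((R(3, -5) + f) + c(3, 13))² = ((3 - 22) - 8/3)² = (-19 - 8*⅓)² = (-19 - 8/3)² = (-65/3)² = 4225/9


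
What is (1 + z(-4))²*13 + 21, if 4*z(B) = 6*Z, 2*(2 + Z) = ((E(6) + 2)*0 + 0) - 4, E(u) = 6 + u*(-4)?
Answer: 346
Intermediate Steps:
E(u) = 6 - 4*u
Z = -4 (Z = -2 + ((((6 - 4*6) + 2)*0 + 0) - 4)/2 = -2 + ((((6 - 24) + 2)*0 + 0) - 4)/2 = -2 + (((-18 + 2)*0 + 0) - 4)/2 = -2 + ((-16*0 + 0) - 4)/2 = -2 + ((0 + 0) - 4)/2 = -2 + (0 - 4)/2 = -2 + (½)*(-4) = -2 - 2 = -4)
z(B) = -6 (z(B) = (6*(-4))/4 = (¼)*(-24) = -6)
(1 + z(-4))²*13 + 21 = (1 - 6)²*13 + 21 = (-5)²*13 + 21 = 25*13 + 21 = 325 + 21 = 346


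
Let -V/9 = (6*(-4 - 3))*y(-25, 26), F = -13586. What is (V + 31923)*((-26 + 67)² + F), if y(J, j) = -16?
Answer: -308041875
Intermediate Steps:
V = -6048 (V = -9*6*(-4 - 3)*(-16) = -9*6*(-7)*(-16) = -(-378)*(-16) = -9*672 = -6048)
(V + 31923)*((-26 + 67)² + F) = (-6048 + 31923)*((-26 + 67)² - 13586) = 25875*(41² - 13586) = 25875*(1681 - 13586) = 25875*(-11905) = -308041875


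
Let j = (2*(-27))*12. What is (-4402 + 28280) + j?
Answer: 23230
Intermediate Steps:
j = -648 (j = -54*12 = -648)
(-4402 + 28280) + j = (-4402 + 28280) - 648 = 23878 - 648 = 23230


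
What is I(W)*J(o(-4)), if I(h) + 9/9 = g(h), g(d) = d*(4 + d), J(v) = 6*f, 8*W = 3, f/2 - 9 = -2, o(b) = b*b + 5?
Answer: 861/16 ≈ 53.813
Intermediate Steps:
o(b) = 5 + b**2 (o(b) = b**2 + 5 = 5 + b**2)
f = 14 (f = 18 + 2*(-2) = 18 - 4 = 14)
W = 3/8 (W = (1/8)*3 = 3/8 ≈ 0.37500)
J(v) = 84 (J(v) = 6*14 = 84)
I(h) = -1 + h*(4 + h)
I(W)*J(o(-4)) = (-1 + 3*(4 + 3/8)/8)*84 = (-1 + (3/8)*(35/8))*84 = (-1 + 105/64)*84 = (41/64)*84 = 861/16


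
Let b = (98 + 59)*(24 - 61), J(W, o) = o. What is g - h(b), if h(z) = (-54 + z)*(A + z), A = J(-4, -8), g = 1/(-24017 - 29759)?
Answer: -1834034298097/53776 ≈ -3.4105e+7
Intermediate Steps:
g = -1/53776 (g = 1/(-53776) = -1/53776 ≈ -1.8596e-5)
A = -8
b = -5809 (b = 157*(-37) = -5809)
h(z) = (-54 + z)*(-8 + z)
g - h(b) = -1/53776 - (432 + (-5809)² - 62*(-5809)) = -1/53776 - (432 + 33744481 + 360158) = -1/53776 - 1*34105071 = -1/53776 - 34105071 = -1834034298097/53776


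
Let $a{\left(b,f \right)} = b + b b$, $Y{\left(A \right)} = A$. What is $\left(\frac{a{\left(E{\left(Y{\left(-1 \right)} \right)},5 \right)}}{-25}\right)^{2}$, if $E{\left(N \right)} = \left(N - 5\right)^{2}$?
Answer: $\frac{1774224}{625} \approx 2838.8$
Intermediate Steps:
$E{\left(N \right)} = \left(-5 + N\right)^{2}$
$a{\left(b,f \right)} = b + b^{2}$
$\left(\frac{a{\left(E{\left(Y{\left(-1 \right)} \right)},5 \right)}}{-25}\right)^{2} = \left(\frac{\left(-5 - 1\right)^{2} \left(1 + \left(-5 - 1\right)^{2}\right)}{-25}\right)^{2} = \left(\left(-6\right)^{2} \left(1 + \left(-6\right)^{2}\right) \left(- \frac{1}{25}\right)\right)^{2} = \left(36 \left(1 + 36\right) \left(- \frac{1}{25}\right)\right)^{2} = \left(36 \cdot 37 \left(- \frac{1}{25}\right)\right)^{2} = \left(1332 \left(- \frac{1}{25}\right)\right)^{2} = \left(- \frac{1332}{25}\right)^{2} = \frac{1774224}{625}$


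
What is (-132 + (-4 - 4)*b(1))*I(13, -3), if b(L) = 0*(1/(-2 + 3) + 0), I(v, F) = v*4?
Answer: -6864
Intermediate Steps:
I(v, F) = 4*v
b(L) = 0 (b(L) = 0*(1/1 + 0) = 0*(1 + 0) = 0*1 = 0)
(-132 + (-4 - 4)*b(1))*I(13, -3) = (-132 + (-4 - 4)*0)*(4*13) = (-132 - 8*0)*52 = (-132 + 0)*52 = -132*52 = -6864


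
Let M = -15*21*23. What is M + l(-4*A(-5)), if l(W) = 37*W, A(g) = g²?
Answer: -10945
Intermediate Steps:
M = -7245 (M = -315*23 = -7245)
M + l(-4*A(-5)) = -7245 + 37*(-4*(-5)²) = -7245 + 37*(-4*25) = -7245 + 37*(-100) = -7245 - 3700 = -10945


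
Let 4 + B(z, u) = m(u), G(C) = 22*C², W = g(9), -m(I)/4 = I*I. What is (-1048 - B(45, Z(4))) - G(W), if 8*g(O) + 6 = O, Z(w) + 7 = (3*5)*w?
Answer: 326045/32 ≈ 10189.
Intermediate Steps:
m(I) = -4*I² (m(I) = -4*I*I = -4*I²)
Z(w) = -7 + 15*w (Z(w) = -7 + (3*5)*w = -7 + 15*w)
g(O) = -¾ + O/8
W = 3/8 (W = -¾ + (⅛)*9 = -¾ + 9/8 = 3/8 ≈ 0.37500)
B(z, u) = -4 - 4*u²
(-1048 - B(45, Z(4))) - G(W) = (-1048 - (-4 - 4*(-7 + 15*4)²)) - 22*(3/8)² = (-1048 - (-4 - 4*(-7 + 60)²)) - 22*9/64 = (-1048 - (-4 - 4*53²)) - 1*99/32 = (-1048 - (-4 - 4*2809)) - 99/32 = (-1048 - (-4 - 11236)) - 99/32 = (-1048 - 1*(-11240)) - 99/32 = (-1048 + 11240) - 99/32 = 10192 - 99/32 = 326045/32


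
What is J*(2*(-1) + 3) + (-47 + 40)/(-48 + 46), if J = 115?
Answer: 237/2 ≈ 118.50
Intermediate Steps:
J*(2*(-1) + 3) + (-47 + 40)/(-48 + 46) = 115*(2*(-1) + 3) + (-47 + 40)/(-48 + 46) = 115*(-2 + 3) - 7/(-2) = 115*1 - 7*(-½) = 115 + 7/2 = 237/2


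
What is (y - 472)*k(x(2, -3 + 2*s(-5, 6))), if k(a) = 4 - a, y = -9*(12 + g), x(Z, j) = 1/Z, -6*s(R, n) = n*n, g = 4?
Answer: -2156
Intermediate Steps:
s(R, n) = -n²/6 (s(R, n) = -n*n/6 = -n²/6)
y = -144 (y = -9*(12 + 4) = -9*16 = -144)
(y - 472)*k(x(2, -3 + 2*s(-5, 6))) = (-144 - 472)*(4 - 1/2) = -616*(4 - 1*½) = -616*(4 - ½) = -616*7/2 = -2156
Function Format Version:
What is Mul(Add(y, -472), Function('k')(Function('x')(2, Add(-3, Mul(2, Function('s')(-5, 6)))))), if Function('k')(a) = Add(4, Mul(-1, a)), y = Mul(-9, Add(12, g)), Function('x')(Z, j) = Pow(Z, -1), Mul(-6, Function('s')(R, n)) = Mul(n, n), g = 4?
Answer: -2156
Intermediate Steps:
Function('s')(R, n) = Mul(Rational(-1, 6), Pow(n, 2)) (Function('s')(R, n) = Mul(Rational(-1, 6), Mul(n, n)) = Mul(Rational(-1, 6), Pow(n, 2)))
y = -144 (y = Mul(-9, Add(12, 4)) = Mul(-9, 16) = -144)
Mul(Add(y, -472), Function('k')(Function('x')(2, Add(-3, Mul(2, Function('s')(-5, 6)))))) = Mul(Add(-144, -472), Add(4, Mul(-1, Pow(2, -1)))) = Mul(-616, Add(4, Mul(-1, Rational(1, 2)))) = Mul(-616, Add(4, Rational(-1, 2))) = Mul(-616, Rational(7, 2)) = -2156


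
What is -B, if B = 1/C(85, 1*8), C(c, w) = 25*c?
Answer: -1/2125 ≈ -0.00047059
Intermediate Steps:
B = 1/2125 (B = 1/(25*85) = 1/2125 ≈ 0.00047059)
-B = -1*1/2125 = -1/2125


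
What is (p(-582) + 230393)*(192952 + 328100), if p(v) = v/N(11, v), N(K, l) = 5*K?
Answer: 6602267086716/55 ≈ 1.2004e+11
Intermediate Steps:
p(v) = v/55 (p(v) = v/((5*11)) = v/55)
(p(-582) + 230393)*(192952 + 328100) = ((1/55)*(-582) + 230393)*(192952 + 328100) = (-582/55 + 230393)*521052 = (12671033/55)*521052 = 6602267086716/55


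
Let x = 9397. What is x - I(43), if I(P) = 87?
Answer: 9310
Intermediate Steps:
x - I(43) = 9397 - 1*87 = 9397 - 87 = 9310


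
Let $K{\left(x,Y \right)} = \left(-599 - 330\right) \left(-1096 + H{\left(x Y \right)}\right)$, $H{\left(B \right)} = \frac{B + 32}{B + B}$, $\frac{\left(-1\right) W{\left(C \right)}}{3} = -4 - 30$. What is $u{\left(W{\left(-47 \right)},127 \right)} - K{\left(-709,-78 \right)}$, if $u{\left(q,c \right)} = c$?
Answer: $- \frac{56274885571}{55302} \approx -1.0176 \cdot 10^{6}$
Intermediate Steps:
$W{\left(C \right)} = 102$ ($W{\left(C \right)} = - 3 \left(-4 - 30\right) = \left(-3\right) \left(-34\right) = 102$)
$H{\left(B \right)} = \frac{32 + B}{2 B}$
$K{\left(x,Y \right)} = 1018184 - \frac{929 \left(32 + Y x\right)}{2 Y x}$ ($K{\left(x,Y \right)} = \left(-599 - 330\right) \left(-1096 + \frac{32 + x Y}{2 x Y}\right) = - 929 \left(-1096 + \frac{32 + Y x}{2 Y x}\right) = 1018184 - \frac{929 \left(32 + Y x\right)}{2 Y x}$)
$u{\left(W{\left(-47 \right)},127 \right)} - K{\left(-709,-78 \right)} = 127 - \left(\frac{2035439}{2} - \frac{14864}{\left(-78\right) \left(-709\right)}\right) = 127 - \left(\frac{2035439}{2} - \left(- \frac{7432}{39}\right) \left(- \frac{1}{709}\right)\right) = 127 - \left(\frac{2035439}{2} - \frac{7432}{27651}\right) = 127 - \frac{56281908925}{55302} = - \frac{56274885571}{55302}$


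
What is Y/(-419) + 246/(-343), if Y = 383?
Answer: -234443/143717 ≈ -1.6313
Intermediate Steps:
Y/(-419) + 246/(-343) = 383/(-419) + 246/(-343) = 383*(-1/419) + 246*(-1/343) = -383/419 - 246/343 = -234443/143717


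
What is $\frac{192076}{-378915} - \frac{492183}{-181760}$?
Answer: $\frac{30316757537}{13774318080} \approx 2.201$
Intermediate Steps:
$\frac{192076}{-378915} - \frac{492183}{-181760} = 192076 \left(- \frac{1}{378915}\right) - - \frac{492183}{181760} = - \frac{192076}{378915} + \frac{492183}{181760} = \frac{30316757537}{13774318080}$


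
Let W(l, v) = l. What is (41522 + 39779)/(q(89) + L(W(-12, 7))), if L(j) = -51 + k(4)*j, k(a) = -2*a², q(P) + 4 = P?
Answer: 389/2 ≈ 194.50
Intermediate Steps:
q(P) = -4 + P
L(j) = -51 - 32*j (L(j) = -51 + (-2*4²)*j = -51 + (-2*16)*j = -51 - 32*j)
(41522 + 39779)/(q(89) + L(W(-12, 7))) = (41522 + 39779)/((-4 + 89) + (-51 - 32*(-12))) = 81301/(85 + (-51 + 384)) = 81301/(85 + 333) = 81301/418 = 81301*(1/418) = 389/2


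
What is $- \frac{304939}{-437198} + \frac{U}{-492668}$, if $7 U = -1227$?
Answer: $\frac{526086126355}{753877124924} \approx 0.69784$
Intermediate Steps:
$U = - \frac{1227}{7}$ ($U = \frac{1}{7} \left(-1227\right) = - \frac{1227}{7} \approx -175.29$)
$- \frac{304939}{-437198} + \frac{U}{-492668} = - \frac{304939}{-437198} - \frac{1227}{7 \left(-492668\right)} = \left(-304939\right) \left(- \frac{1}{437198}\right) - - \frac{1227}{3448676} = \frac{304939}{437198} + \frac{1227}{3448676} = \frac{526086126355}{753877124924}$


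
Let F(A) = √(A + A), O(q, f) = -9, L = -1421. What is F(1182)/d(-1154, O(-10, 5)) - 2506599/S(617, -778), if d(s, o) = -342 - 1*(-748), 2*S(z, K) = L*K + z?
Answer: -5013198/1106155 + √591/203 ≈ -4.4123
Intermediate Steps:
S(z, K) = z/2 - 1421*K/2 (S(z, K) = (-1421*K + z)/2 = (z - 1421*K)/2 = z/2 - 1421*K/2)
d(s, o) = 406 (d(s, o) = -342 + 748 = 406)
F(A) = √2*√A (F(A) = √(2*A) = √2*√A)
F(1182)/d(-1154, O(-10, 5)) - 2506599/S(617, -778) = (√2*√1182)/406 - 2506599/((½)*617 - 1421/2*(-778)) = (2*√591)*(1/406) - 2506599/(617/2 + 552769) = √591/203 - 2506599/1106155/2 = √591/203 - 2506599*2/1106155 = √591/203 - 5013198/1106155 = -5013198/1106155 + √591/203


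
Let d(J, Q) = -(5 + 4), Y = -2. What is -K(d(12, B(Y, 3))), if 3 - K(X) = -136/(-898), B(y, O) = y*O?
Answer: -1279/449 ≈ -2.8486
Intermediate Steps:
B(y, O) = O*y
d(J, Q) = -9 (d(J, Q) = -1*9 = -9)
K(X) = 1279/449 (K(X) = 3 - (-136)/(-898) = 3 - (-136)*(-1)/898 = 3 - 1*68/449 = 3 - 68/449 = 1279/449)
-K(d(12, B(Y, 3))) = -1*1279/449 = -1279/449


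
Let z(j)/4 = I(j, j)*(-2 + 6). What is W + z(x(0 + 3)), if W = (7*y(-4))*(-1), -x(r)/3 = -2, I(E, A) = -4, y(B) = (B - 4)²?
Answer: -512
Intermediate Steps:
y(B) = (-4 + B)²
x(r) = 6 (x(r) = -3*(-2) = 6)
z(j) = -64 (z(j) = 4*(-4*(-2 + 6)) = 4*(-4*4) = 4*(-16) = -64)
W = -448 (W = (7*(-4 - 4)²)*(-1) = (7*(-8)²)*(-1) = (7*64)*(-1) = 448*(-1) = -448)
W + z(x(0 + 3)) = -448 - 64 = -512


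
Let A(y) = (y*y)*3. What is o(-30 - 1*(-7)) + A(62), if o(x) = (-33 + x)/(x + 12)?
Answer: 126908/11 ≈ 11537.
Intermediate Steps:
A(y) = 3*y² (A(y) = y²*3 = 3*y²)
o(x) = (-33 + x)/(12 + x)
o(-30 - 1*(-7)) + A(62) = (-33 + (-30 - 1*(-7)))/(12 + (-30 - 1*(-7))) + 3*62² = (-33 + (-30 + 7))/(12 + (-30 + 7)) + 3*3844 = (-33 - 23)/(12 - 23) + 11532 = -56/(-11) + 11532 = -1/11*(-56) + 11532 = 56/11 + 11532 = 126908/11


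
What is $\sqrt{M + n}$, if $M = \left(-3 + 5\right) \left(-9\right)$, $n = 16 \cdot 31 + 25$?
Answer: $\sqrt{503} \approx 22.428$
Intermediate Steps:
$n = 521$ ($n = 496 + 25 = 521$)
$M = -18$ ($M = 2 \left(-9\right) = -18$)
$\sqrt{M + n} = \sqrt{-18 + 521} = \sqrt{503}$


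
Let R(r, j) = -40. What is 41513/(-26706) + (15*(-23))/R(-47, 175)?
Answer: 755305/106824 ≈ 7.0706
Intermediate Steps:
41513/(-26706) + (15*(-23))/R(-47, 175) = 41513/(-26706) + (15*(-23))/(-40) = 41513*(-1/26706) - 345*(-1/40) = -41513/26706 + 69/8 = 755305/106824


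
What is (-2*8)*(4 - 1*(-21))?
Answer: -400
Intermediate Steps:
(-2*8)*(4 - 1*(-21)) = -16*(4 + 21) = -16*25 = -400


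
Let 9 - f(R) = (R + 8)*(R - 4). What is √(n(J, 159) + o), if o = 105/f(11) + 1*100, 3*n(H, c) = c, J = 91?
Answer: √584877/62 ≈ 12.335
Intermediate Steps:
f(R) = 9 - (-4 + R)*(8 + R) (f(R) = 9 - (R + 8)*(R - 4) = 9 - (8 + R)*(-4 + R) = 9 - (-4 + R)*(8 + R))
n(H, c) = c/3
o = 12295/124 (o = 105/(41 - 1*11² - 4*11) + 1*100 = 105/(41 - 1*121 - 44) + 100 = 105/(41 - 121 - 44) + 100 = 105/(-124) + 100 = 105*(-1/124) + 100 = -105/124 + 100 = 12295/124 ≈ 99.153)
√(n(J, 159) + o) = √((⅓)*159 + 12295/124) = √(53 + 12295/124) = √(18867/124) = √584877/62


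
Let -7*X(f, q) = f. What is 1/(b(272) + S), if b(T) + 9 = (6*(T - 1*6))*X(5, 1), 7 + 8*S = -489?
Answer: -1/1211 ≈ -0.00082576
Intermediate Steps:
S = -62 (S = -7/8 + (1/8)*(-489) = -7/8 - 489/8 = -62)
X(f, q) = -f/7
b(T) = 117/7 - 30*T/7 (b(T) = -9 + (6*(T - 1*6))*(-1/7*5) = -9 + (6*(T - 6))*(-5/7) = -9 + (6*(-6 + T))*(-5/7) = -9 + (-36 + 6*T)*(-5/7) = -9 + (180/7 - 30*T/7) = 117/7 - 30*T/7)
1/(b(272) + S) = 1/((117/7 - 30/7*272) - 62) = 1/((117/7 - 8160/7) - 62) = 1/(-1149 - 62) = 1/(-1211) = -1/1211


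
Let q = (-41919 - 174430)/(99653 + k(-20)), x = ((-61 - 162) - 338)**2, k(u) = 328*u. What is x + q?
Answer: 135014312/429 ≈ 3.1472e+5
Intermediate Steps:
x = 314721 (x = (-223 - 338)**2 = (-561)**2 = 314721)
q = -997/429 (q = (-41919 - 174430)/(99653 + 328*(-20)) = -216349/(99653 - 6560) = -216349/93093 = -216349*1/93093 = -997/429 ≈ -2.3240)
x + q = 314721 - 997/429 = 135014312/429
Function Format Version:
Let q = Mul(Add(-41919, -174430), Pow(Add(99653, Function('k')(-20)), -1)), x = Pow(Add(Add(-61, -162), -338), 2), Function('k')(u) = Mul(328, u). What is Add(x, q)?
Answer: Rational(135014312, 429) ≈ 3.1472e+5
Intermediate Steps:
x = 314721 (x = Pow(Add(-223, -338), 2) = Pow(-561, 2) = 314721)
q = Rational(-997, 429) (q = Mul(Add(-41919, -174430), Pow(Add(99653, Mul(328, -20)), -1)) = Mul(-216349, Pow(Add(99653, -6560), -1)) = Mul(-216349, Pow(93093, -1)) = Mul(-216349, Rational(1, 93093)) = Rational(-997, 429) ≈ -2.3240)
Add(x, q) = Add(314721, Rational(-997, 429)) = Rational(135014312, 429)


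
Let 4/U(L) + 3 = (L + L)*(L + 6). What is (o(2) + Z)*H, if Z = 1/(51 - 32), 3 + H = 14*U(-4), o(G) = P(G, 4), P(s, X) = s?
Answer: -4407/361 ≈ -12.208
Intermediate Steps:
U(L) = 4/(-3 + 2*L*(6 + L)) (U(L) = 4/(-3 + (L + L)*(L + 6)) = 4/(-3 + (2*L)*(6 + L)) = 4/(-3 + 2*L*(6 + L)))
o(G) = G
H = -113/19 (H = -3 + 14*(4/(-3 + 2*(-4)² + 12*(-4))) = -3 + 14*(4/(-3 + 2*16 - 48)) = -3 + 14*(4/(-3 + 32 - 48)) = -3 + 14*(4/(-19)) = -3 + 14*(4*(-1/19)) = -3 + 14*(-4/19) = -3 - 56/19 = -113/19 ≈ -5.9474)
Z = 1/19 ≈ 0.052632
(o(2) + Z)*H = (2 + 1/19)*(-113/19) = (39/19)*(-113/19) = -4407/361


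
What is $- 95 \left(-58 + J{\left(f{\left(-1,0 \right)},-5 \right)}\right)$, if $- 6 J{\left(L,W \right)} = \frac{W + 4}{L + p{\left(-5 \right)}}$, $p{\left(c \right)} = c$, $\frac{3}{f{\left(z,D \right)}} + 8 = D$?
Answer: $\frac{711170}{129} \approx 5512.9$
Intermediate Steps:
$f{\left(z,D \right)} = \frac{3}{-8 + D}$
$J{\left(L,W \right)} = - \frac{4 + W}{6 \left(-5 + L\right)}$ ($J{\left(L,W \right)} = - \frac{\left(W + 4\right) \frac{1}{L - 5}}{6} = - \frac{\left(4 + W\right) \frac{1}{-5 + L}}{6} = - \frac{\frac{1}{-5 + L} \left(4 + W\right)}{6} = - \frac{4 + W}{6 \left(-5 + L\right)}$)
$- 95 \left(-58 + J{\left(f{\left(-1,0 \right)},-5 \right)}\right) = - 95 \left(-58 + \frac{-4 - -5}{6 \left(-5 + \frac{3}{-8 + 0}\right)}\right) = - 95 \left(-58 + \frac{-4 + 5}{6 \left(-5 + \frac{3}{-8}\right)}\right) = - 95 \left(-58 + \frac{1}{6} \frac{1}{-5 + 3 \left(- \frac{1}{8}\right)} 1\right) = - 95 \left(-58 + \frac{1}{6} \frac{1}{-5 - \frac{3}{8}} \cdot 1\right) = - 95 \left(-58 + \frac{1}{6} \frac{1}{- \frac{43}{8}} \cdot 1\right) = - 95 \left(-58 + \frac{1}{6} \left(- \frac{8}{43}\right) 1\right) = - 95 \left(-58 - \frac{4}{129}\right) = \left(-95\right) \left(- \frac{7486}{129}\right) = \frac{711170}{129}$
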